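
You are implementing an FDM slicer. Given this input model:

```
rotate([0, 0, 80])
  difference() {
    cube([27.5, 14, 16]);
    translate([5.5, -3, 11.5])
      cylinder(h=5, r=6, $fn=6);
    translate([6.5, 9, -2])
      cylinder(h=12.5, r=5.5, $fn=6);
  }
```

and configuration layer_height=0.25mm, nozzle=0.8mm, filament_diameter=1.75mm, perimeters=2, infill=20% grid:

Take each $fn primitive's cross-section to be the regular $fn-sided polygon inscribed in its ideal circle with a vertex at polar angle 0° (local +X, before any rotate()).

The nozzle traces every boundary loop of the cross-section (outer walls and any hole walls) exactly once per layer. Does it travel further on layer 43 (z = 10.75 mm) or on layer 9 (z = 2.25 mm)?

layer 9 (z = 2.25 mm)

Layer 43 (z = 10.75): the cube is present — its section is the full 27.5×14 rectangle (perimeter 83.00 mm); the cylinder at (5.5, -3) is absent (z outside [11.5, 16.5]); the cylinder at (6.5, 9) is absent (z outside [-2, 10.5]); Subtracting the remaining from the first: none of the subtracted shapes is present at this height, so the 27.5×14 cube is unchanged — boundary = 83.00 mm; (rotated 80° about Z; rotation is an isometry so areas/perimeters/island counts are preserved). So its perimeter = 83.00 mm. Layer 9 (z = 2.25): the cube (footprint 27.5×14) is included at this height (perimeter 83.00 mm); the cylinder at (5.5, -3) is not intersected at this z (z outside [11.5, 16.5]); the r=5.5 cylinder at (6.5, 9) contributes a regular 6-gon of circumradius 5.5 (perimeter = 2·6·5.500·sin(180°/6) = 33.00 mm); Taking the first minus the rest: starting from the 27.5×14 cube, the r=5.5 cylinder at (6.5, 9) lies wholly inside it (removes its full 78.59 mm² and its 33.00 mm outline becomes a hole wall) — boundary (outer + 1 inner loop) = 116.00 mm; (whole slice rotated 80° about Z — lengths, areas and connectivity unchanged). So its perimeter = 116.00 mm. Layer 9 is larger (116.00 vs 83.00 mm).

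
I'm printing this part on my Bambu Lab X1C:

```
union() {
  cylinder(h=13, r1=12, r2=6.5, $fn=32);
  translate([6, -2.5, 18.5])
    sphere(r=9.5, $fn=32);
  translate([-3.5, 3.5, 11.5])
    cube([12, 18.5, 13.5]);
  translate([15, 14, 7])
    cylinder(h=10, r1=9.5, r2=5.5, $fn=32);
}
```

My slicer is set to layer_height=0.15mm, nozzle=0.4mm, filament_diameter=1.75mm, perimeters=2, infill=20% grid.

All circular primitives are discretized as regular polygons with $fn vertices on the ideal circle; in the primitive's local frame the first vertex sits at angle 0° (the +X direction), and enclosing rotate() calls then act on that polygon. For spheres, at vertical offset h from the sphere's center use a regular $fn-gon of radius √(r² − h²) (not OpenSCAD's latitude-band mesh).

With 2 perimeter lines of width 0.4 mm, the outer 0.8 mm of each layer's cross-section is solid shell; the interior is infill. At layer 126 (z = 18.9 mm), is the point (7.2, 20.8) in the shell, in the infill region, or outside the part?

infill

At z = 18.9 mm: the cone is not intersected at this z (z outside [0, 13]); the r=9.5 sphere at (6, -2.5) contributes a regular 32-gon of circumradius √(9.5²−0.4²) = 9.492; the 12×18.5 cube at (-3.5, 3.5) contributes its full rectangle; the cone at (15, 14) is not intersected at this z (z outside [7, 17]); Combining (union): the regions partially overlap (shared area 25.99 mm²), so overlapping operands fuse into one piece — 1 connected region. Overall, the cross-section is a single solid region. The nearest boundary edge runs (-3.50, 22.00)→(8.50, 22.00); distance from the point to it = 1.20 mm. The point is inside the cross-section and 1.20 mm from the nearest boundary — more than the 0.8 mm shell width (2 × 0.4), so it's in the infill interior.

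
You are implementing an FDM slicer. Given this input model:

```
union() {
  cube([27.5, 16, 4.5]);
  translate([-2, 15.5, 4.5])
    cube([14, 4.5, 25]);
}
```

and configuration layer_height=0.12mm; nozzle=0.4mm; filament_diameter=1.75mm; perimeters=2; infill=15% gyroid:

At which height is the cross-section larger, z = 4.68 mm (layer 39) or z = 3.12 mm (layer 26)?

layer 26 (z = 3.12 mm)

Layer 39 (z = 4.68): the cube does not reach this height (z outside [0, 4.5]); the 14×4.5 cube at (-2, 15.5) contributes its full rectangle (area 63.00 mm²); Combining (union): only the 14×4.5 cube at (-2, 15.5) is present, so the union is just that shape — area = 63.00 mm². So its area = 63.00 mm². Layer 26 (z = 3.12): the 27.5×16 cube contributes its full rectangle (area 440.00 mm²); the cube at (-2, 15.5) is not intersected at this z (z outside [4.5, 29.5]); Merging all regions: only the 27.5×16 cube is present, so the union is just that shape — area = 440.00 mm². So its area = 440.00 mm². Layer 26 is larger (440.00 vs 63.00 mm²).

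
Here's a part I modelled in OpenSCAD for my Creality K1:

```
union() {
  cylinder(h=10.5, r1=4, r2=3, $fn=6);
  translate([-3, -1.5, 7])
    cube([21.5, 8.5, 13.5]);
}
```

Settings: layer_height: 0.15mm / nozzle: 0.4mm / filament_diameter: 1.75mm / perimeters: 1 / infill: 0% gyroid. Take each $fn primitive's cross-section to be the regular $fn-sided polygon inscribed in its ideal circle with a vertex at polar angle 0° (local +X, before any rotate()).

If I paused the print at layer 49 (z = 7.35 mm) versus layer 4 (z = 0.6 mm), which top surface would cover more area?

Layer 49 (z = 7.35): the cone: at t=0.700 of its height the radius interpolates to r₁+(r₂−r₁)t = 3.300, giving a regular 6-gon of that circumradius (area = (6/2)·3.300²·sin(360°/6) = 28.29 mm²); the cube at (-3, -1.5) is present — its section is the full 21.5×8.5 rectangle (area 182.75 mm²); Taking the union: the regions partially overlap — summed areas 211.04 mm² minus the doubly-counted overlap 22.59 mm² gives 188.45 mm² — area = 188.45 mm². So its area = 188.45 mm². Layer 4 (z = 0.6): the cone: at t=0.057 of its height the radius interpolates to r₁+(r₂−r₁)t = 3.943, giving a regular 6-gon of that circumradius (area = (6/2)·3.943²·sin(360°/6) = 40.39 mm²); the cube at (-3, -1.5) is absent (z outside [7, 20.5]); Merging all regions: only the cone is present, so the union is just that shape — area = 40.39 mm². So its area = 40.39 mm². Layer 49 is larger (188.45 vs 40.39 mm²).

layer 49 (z = 7.35 mm)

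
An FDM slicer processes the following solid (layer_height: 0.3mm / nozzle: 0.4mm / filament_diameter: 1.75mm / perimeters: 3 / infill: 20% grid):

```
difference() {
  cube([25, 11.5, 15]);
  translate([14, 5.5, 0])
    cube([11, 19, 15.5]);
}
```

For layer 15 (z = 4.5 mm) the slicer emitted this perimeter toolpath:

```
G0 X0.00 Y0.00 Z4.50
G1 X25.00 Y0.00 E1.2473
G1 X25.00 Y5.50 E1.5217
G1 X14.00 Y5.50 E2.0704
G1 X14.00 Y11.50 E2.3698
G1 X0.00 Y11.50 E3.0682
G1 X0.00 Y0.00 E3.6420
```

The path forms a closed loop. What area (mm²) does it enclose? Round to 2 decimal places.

Apply the shoelace formula to the sequence of (X, Y) vertices; enclosed area = 221.50 mm².

221.50 mm²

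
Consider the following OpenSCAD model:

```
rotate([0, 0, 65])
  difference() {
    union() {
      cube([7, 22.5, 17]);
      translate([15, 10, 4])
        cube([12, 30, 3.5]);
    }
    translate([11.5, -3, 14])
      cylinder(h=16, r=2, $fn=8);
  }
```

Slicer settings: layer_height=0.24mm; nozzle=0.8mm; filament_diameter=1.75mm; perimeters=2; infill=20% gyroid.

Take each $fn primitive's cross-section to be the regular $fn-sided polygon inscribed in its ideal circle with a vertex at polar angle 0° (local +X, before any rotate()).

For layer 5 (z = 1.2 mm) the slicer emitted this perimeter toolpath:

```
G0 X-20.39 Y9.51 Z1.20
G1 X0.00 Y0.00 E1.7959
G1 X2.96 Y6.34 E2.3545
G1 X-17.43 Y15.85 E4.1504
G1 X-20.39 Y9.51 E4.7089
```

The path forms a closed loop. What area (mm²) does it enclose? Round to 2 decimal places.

Apply the shoelace formula to the sequence of (X, Y) vertices; enclosed area = 157.42 mm².

157.42 mm²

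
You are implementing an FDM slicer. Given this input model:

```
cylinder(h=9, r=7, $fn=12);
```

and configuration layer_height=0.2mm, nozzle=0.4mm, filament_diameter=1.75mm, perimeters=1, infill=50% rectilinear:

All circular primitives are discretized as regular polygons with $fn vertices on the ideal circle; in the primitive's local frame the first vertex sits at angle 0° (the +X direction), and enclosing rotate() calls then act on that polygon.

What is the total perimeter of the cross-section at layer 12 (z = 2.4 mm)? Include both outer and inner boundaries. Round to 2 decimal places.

43.48 mm

At z = 2.4 mm: the r=7 cylinder gives a regular 12-gon of circumradius 7 (constant along its height) (perimeter = 2·12·7.000·sin(180°/12) = 43.48 mm). Overall, the cross-section is a single solid region. Total boundary length (outer) = 43.48 mm.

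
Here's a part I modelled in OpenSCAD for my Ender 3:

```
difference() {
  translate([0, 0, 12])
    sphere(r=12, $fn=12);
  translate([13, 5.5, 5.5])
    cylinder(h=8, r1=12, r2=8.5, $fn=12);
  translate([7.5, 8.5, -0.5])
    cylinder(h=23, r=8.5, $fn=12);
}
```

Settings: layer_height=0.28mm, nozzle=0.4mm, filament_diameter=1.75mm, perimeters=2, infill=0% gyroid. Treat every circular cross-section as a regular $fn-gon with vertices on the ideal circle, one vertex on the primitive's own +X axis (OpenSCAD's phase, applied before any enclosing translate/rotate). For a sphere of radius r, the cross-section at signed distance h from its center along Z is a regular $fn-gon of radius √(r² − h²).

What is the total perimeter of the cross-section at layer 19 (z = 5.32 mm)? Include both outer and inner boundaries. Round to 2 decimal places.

63.33 mm

At z = 5.32 mm: the r=12 sphere contributes a regular 12-gon of circumradius √(12²−6.68²) = 9.969 (perimeter = 2·12·9.969·sin(180°/12) = 61.92 mm); the cone at (13, 5.5) is absent (z outside [5.5, 13.5]); the cylinder at (7.5, 8.5): section is a regular 12-gon, circumradius r=8.5 (perimeter = 2·12·8.500·sin(180°/12) = 52.80 mm); Taking the first minus the rest: starting from the r=12 sphere, the r=8.5 cylinder at (7.5, 8.5) partially overlaps it — only the 65.34 mm² overlap (of its 216.75 mm²) is removed, clipping the outline — boundary = 63.33 mm. Overall, the cross-section is a single solid region. Total boundary length (outer) = 63.33 mm.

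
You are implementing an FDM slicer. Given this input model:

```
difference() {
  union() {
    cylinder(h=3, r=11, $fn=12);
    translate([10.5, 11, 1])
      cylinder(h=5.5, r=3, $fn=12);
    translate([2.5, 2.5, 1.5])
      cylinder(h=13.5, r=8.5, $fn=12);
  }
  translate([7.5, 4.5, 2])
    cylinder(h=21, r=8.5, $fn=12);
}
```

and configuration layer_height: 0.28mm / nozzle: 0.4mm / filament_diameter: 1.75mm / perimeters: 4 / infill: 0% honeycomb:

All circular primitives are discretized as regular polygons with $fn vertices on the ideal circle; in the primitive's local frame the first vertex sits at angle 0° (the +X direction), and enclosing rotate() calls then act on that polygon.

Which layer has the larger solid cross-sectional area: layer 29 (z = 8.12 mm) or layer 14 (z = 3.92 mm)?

layer 14 (z = 3.92 mm)

Layer 29 (z = 8.12): the cylinder is not intersected at this z (z outside [0, 3]); the cylinder at (10.5, 11) is absent (z outside [1, 6.5]); the r=8.5 cylinder at (2.5, 2.5) gives a regular 12-gon of circumradius 8.5 (constant along its height) (area = (12/2)·8.500²·sin(360°/12) = 216.75 mm²); Taking the union: only the r=8.5 cylinder at (2.5, 2.5) is present, so the union is just that shape — area = 216.75 mm²; the r=8.5 cylinder at (7.5, 4.5) contributes a regular 12-gon of circumradius 8.5 (area = (12/2)·8.500²·sin(360°/12) = 216.75 mm²); Taking the first minus the rest: starting from that combined region (216.75 mm²), the r=8.5 cylinder at (7.5, 4.5) partially overlaps it — only the 128.84 mm² overlap (of its 216.75 mm²) is removed, clipping the outline — area = 87.91 mm². So its area = 87.91 mm². Layer 14 (z = 3.92): the cylinder is not intersected at this z (z outside [0, 3]); the cylinder at (10.5, 11): section is a regular 12-gon, circumradius r=3 (area = (12/2)·3.000²·sin(360°/12) = 27.00 mm²); the cylinder at (2.5, 2.5): section is a regular 12-gon, circumradius r=8.5 (area = (12/2)·8.500²·sin(360°/12) = 216.75 mm²); Merging all regions: the 2 present regions are separate (no shared area or edge), so areas and boundary lengths simply add and each stays a separate island — area = 243.75 mm²; the r=8.5 cylinder at (7.5, 4.5) contributes a regular 12-gon of circumradius 8.5 (area = (12/2)·8.500²·sin(360°/12) = 216.75 mm²); Taking the first minus the rest: starting from the result so far (243.75 mm²), the r=8.5 cylinder at (7.5, 4.5) partially overlaps it — only the 147.94 mm² overlap (of its 216.75 mm²) is removed, clipping the outline — area = 95.81 mm². So its area = 95.81 mm². Layer 14 is larger (95.81 vs 87.91 mm²).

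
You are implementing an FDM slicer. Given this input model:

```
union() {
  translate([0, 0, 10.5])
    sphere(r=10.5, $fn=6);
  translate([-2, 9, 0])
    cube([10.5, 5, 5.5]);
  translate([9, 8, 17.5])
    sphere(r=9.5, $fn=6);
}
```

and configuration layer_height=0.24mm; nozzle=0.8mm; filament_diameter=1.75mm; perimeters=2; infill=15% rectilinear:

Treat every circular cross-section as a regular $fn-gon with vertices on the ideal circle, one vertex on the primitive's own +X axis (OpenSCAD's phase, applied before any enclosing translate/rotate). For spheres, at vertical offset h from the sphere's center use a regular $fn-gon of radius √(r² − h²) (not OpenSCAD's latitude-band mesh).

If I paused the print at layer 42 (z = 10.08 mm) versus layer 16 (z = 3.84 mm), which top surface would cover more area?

layer 42 (z = 10.08 mm)

Layer 42 (z = 10.08): the r=10.5 sphere contributes a regular 6-gon of circumradius √(10.5²−0.42²) = 10.492 (area = (6/2)·10.492²·sin(360°/6) = 285.98 mm²); the cube at (-2, 9) is absent (z outside [0, 5.5]); the r=9.5 sphere at (9, 8) slices to a regular 6-gon of circumradius 5.932 (√(r²−h²) with h=7.42 from center) (area = (6/2)·5.932²·sin(360°/6) = 91.44 mm²); Taking the union: the regions partially overlap — summed areas 377.42 mm² minus the doubly-counted overlap 16.78 mm² gives 360.64 mm² — area = 360.64 mm². So its area = 360.64 mm². Layer 16 (z = 3.84): the sphere: section is a regular 6-gon, circumradius = √(r²−h²) = √(10.5²−6.66²) = 8.118 (area = (6/2)·8.118²·sin(360°/6) = 171.20 mm²); the 10.5×5 cube at (-2, 9) contributes its full rectangle (area 52.50 mm²); the sphere at (9, 8) is absent (|z−center|=13.660 > r=9.5); Combining (union): the 2 present regions are separate (no shared area or edge), so areas and boundary lengths simply add and each stays a separate island — area = 223.70 mm². So its area = 223.70 mm². Layer 42 is larger (360.64 vs 223.70 mm²).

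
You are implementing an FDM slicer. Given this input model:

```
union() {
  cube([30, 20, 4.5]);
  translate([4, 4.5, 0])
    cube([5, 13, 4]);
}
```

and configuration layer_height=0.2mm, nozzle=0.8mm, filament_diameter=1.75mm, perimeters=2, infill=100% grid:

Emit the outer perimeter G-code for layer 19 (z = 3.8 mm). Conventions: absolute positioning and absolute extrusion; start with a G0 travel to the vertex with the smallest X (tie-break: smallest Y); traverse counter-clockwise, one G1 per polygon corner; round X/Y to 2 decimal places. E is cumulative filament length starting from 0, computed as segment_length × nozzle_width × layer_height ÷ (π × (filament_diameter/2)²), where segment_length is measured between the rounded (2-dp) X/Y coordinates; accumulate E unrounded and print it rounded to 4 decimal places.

At z = 3.8 mm: the cube is present — its section is the full 30×20 rectangle; the cube at (4, 4.5) (footprint 5×13) is included at this height; Combining (union): the 5×13 cube at (4, 4.5) lies entirely inside the 30×20 cube, so the union is just the 30×20 cube — 1 connected region. The outline is a single polygon with 4 vertices. Extrusion per mm of travel: 0.8 × 0.2 / (π × 0.875²) = 0.066520. Accumulating E over each segment gives final E = 6.6520.

G0 X0.00 Y0.00 Z3.80
G1 X30.00 Y0.00 E1.9956
G1 X30.00 Y20.00 E3.3260
G1 X0.00 Y20.00 E5.3216
G1 X0.00 Y0.00 E6.6520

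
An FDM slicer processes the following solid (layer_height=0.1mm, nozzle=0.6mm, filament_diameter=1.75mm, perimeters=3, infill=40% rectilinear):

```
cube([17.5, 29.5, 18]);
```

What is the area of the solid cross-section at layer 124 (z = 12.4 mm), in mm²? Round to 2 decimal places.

516.25 mm²

At z = 12.4 mm: the cube is present — its section is the full 17.5×29.5 rectangle (area 516.25 mm²). Overall, the cross-section is a single solid region. Net area = 516.25 mm².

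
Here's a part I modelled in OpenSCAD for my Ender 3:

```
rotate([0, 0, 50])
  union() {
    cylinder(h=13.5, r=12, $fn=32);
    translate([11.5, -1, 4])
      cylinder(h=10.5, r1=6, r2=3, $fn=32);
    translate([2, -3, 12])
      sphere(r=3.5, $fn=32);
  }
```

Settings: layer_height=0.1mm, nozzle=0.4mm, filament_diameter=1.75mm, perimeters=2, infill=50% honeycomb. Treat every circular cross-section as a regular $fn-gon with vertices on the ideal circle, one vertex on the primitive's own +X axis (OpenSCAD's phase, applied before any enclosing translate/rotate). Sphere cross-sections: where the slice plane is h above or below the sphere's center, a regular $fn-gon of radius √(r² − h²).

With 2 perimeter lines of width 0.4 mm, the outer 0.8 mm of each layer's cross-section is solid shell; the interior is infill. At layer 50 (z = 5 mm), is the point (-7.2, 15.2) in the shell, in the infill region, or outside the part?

outside

At z = 5 mm: the r=12 cylinder contributes a regular 32-gon of circumradius 12; the cone at (11.5, -1) (r1=6→r2=3) has section circumradius 5.714 here — a regular 32-gon; the sphere at (2, -3) is absent (|z−center|=7.000 > r=3.5); Combining (union): the regions partially overlap (shared area 50.44 mm²), so overlapping operands fuse into one piece — 1 connected region; (rotated 50° about Z; rotation is an isometry so areas/perimeters/island counts are preserved). Overall, the cross-section is a single solid region. Undo the 50° rotation: the query point maps to (7.016, 15.286) in the un-rotated model frame. The nearest boundary edge runs (4.59, 11.09)→(6.67, 9.98); distance from the point to it = 4.85 mm. The point is not inside any of the regions above, so it lies outside the cross-section (4.85 mm from the nearest boundary).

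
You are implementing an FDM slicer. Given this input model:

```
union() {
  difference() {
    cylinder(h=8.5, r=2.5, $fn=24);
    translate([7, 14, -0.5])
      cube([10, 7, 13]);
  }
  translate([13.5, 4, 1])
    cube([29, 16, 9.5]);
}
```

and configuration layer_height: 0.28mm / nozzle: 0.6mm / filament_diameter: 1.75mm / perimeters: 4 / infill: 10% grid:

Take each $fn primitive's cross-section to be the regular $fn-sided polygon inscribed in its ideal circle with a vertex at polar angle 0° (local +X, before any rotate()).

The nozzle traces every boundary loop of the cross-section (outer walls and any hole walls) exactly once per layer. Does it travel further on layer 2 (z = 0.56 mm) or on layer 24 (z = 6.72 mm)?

layer 24 (z = 6.72 mm)

Layer 2 (z = 0.56): the cylinder: section is a regular 24-gon, circumradius r=2.5 (perimeter = 2·24·2.500·sin(180°/24) = 15.66 mm); the cube at (7, 14) (footprint 10×7) is included at this height (perimeter 34.00 mm); Taking the first minus the rest: starting from the r=2.5 cylinder, the 10×7 cube at (7, 14) misses the remaining region (no effect) — boundary = 15.66 mm; the cube at (13.5, 4) is not intersected at this z (z outside [1, 10.5]); Taking the union: only the result so far is present, so the union is just that shape — boundary = 15.66 mm. So its perimeter = 15.66 mm. Layer 24 (z = 6.72): the cylinder: section is a regular 24-gon, circumradius r=2.5 (perimeter = 2·24·2.500·sin(180°/24) = 15.66 mm); the cube at (7, 14) is present — its section is the full 10×7 rectangle (perimeter 34.00 mm); Subtracting the remaining from the first: starting from the r=2.5 cylinder, the 10×7 cube at (7, 14) misses the remaining region (no effect) — boundary = 15.66 mm; the cube at (13.5, 4) (footprint 29×16) is included at this height (perimeter 90.00 mm); Merging all regions: the 2 present regions are separate (no shared area or edge), so areas and boundary lengths simply add and each stays a separate island — boundary = 105.66 mm. So its perimeter = 105.66 mm. Layer 24 is larger (105.66 vs 15.66 mm).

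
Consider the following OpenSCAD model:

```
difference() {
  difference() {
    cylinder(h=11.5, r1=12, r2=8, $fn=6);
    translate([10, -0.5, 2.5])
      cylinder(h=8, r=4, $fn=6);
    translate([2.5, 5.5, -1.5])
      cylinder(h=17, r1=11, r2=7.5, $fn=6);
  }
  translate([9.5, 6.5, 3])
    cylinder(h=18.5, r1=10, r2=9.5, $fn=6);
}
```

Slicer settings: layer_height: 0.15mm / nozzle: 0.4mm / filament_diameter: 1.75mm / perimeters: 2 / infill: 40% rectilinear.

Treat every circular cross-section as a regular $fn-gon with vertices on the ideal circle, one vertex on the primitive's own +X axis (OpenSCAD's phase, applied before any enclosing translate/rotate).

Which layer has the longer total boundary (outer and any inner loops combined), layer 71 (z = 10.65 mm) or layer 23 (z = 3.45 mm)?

Layer 71 (z = 10.65): the cone contributes a regular 6-gon of circumradius 8.296 (interpolated between r1=12 and r2=8 at t=0.926) (perimeter = 2·6·8.296·sin(180°/6) = 49.77 mm); the cylinder at (10, -0.5) is absent (z outside [2.5, 10.5]); the cone at (2.5, 5.5) (r1=11→r2=7.5) has section circumradius 8.499 here — a regular 6-gon (perimeter = 2·6·8.499·sin(180°/6) = 50.99 mm); After the difference (first − rest): starting from the cone, the cone at (2.5, 5.5) partially overlaps it — only the 94.14 mm² overlap (of its 187.65 mm²) is removed, clipping the outline — boundary = 49.57 mm; the cone at (9.5, 6.5) contributes a regular 6-gon of circumradius 9.793 (interpolated between r1=10 and r2=9.5 at t=0.414) (perimeter = 2·6·9.793·sin(180°/6) = 58.76 mm); Taking the first minus the rest: starting from the result so far, the cone at (9.5, 6.5) partially overlaps it — only the 1.29 mm² overlap (of its 249.18 mm²) is removed, clipping the outline — boundary = 44.66 mm. So its perimeter = 44.66 mm. Layer 23 (z = 3.45): the cone: at t=0.300 of its height the radius interpolates to r₁+(r₂−r₁)t = 10.800, giving a regular 6-gon of that circumradius (perimeter = 2·6·10.800·sin(180°/6) = 64.80 mm); the r=4 cylinder at (10, -0.5) gives a regular 6-gon of circumradius 4 (constant along its height) (perimeter = 2·6·4.000·sin(180°/6) = 24.00 mm); the cone at (2.5, 5.5) (r1=11→r2=7.5) has section circumradius 9.981 here — a regular 6-gon (perimeter = 2·6·9.981·sin(180°/6) = 59.89 mm); After the difference (first − rest): starting from the cone, the r=4 cylinder at (10, -0.5) partially overlaps it — only the 19.25 mm² overlap (of its 41.57 mm²) is removed, clipping the outline; the cone at (2.5, 5.5) partially overlaps it — only the 156.05 mm² overlap (of its 258.82 mm²) is removed, clipping the outline — boundary = 64.71 mm; the cone at (9.5, 6.5) (r1=10→r2=9.5) has section circumradius 9.988 here — a regular 6-gon (perimeter = 2·6·9.988·sin(180°/6) = 59.93 mm); Subtracting the remaining from the first: starting from that combined region, the cone at (9.5, 6.5) misses the remaining region (no effect) — boundary = 64.71 mm. So its perimeter = 64.71 mm. Layer 23 is larger (64.71 vs 44.66 mm).

layer 23 (z = 3.45 mm)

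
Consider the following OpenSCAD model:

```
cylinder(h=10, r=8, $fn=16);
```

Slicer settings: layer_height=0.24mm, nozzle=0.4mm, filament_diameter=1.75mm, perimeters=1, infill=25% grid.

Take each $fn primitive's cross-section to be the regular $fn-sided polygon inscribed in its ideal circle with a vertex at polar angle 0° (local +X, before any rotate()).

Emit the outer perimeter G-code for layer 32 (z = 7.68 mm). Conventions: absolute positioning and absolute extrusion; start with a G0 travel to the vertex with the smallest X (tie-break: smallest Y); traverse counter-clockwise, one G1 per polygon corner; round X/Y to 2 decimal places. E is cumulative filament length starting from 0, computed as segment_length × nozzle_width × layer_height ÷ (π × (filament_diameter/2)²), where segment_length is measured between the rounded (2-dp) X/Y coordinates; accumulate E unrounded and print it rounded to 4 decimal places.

At z = 7.68 mm: the cylinder: section is a regular 16-gon, circumradius r=8. The outline is a single polygon with 16 vertices. Extrusion per mm of travel: 0.4 × 0.24 / (π × 0.875²) = 0.039912. Accumulating E over each segment gives final E = 1.9934.

G0 X-8.00 Y0.00 Z7.68
G1 X-7.39 Y-3.06 E0.1245
G1 X-5.66 Y-5.66 E0.2492
G1 X-3.06 Y-7.39 E0.3738
G1 X0.00 Y-8.00 E0.4984
G1 X3.06 Y-7.39 E0.6229
G1 X5.66 Y-5.66 E0.7475
G1 X7.39 Y-3.06 E0.8722
G1 X8.00 Y0.00 E0.9967
G1 X7.39 Y3.06 E1.1212
G1 X5.66 Y5.66 E1.2459
G1 X3.06 Y7.39 E1.3705
G1 X0.00 Y8.00 E1.4951
G1 X-3.06 Y7.39 E1.6196
G1 X-5.66 Y5.66 E1.7442
G1 X-7.39 Y3.06 E1.8689
G1 X-8.00 Y0.00 E1.9934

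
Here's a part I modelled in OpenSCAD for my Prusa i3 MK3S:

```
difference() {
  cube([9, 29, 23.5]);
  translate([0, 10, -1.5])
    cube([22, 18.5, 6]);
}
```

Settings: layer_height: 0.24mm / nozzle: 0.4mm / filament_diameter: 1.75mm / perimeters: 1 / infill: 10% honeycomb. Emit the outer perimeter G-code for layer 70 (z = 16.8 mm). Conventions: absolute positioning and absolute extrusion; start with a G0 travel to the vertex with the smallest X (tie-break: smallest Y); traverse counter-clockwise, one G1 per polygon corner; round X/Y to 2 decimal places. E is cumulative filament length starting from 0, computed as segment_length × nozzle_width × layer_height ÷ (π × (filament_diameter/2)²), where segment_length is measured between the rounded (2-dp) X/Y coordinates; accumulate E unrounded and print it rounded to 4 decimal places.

G0 X0.00 Y0.00 Z16.80
G1 X9.00 Y0.00 E0.3592
G1 X9.00 Y29.00 E1.5167
G1 X0.00 Y29.00 E1.8759
G1 X0.00 Y0.00 E3.0333

At z = 16.8 mm: the 9×29 cube contributes its full rectangle; the cube at (0, 10) is not intersected at this z (z outside [-1.5, 4.5]); Subtracting the remaining from the first: none of the subtracted shapes is present at this height, so the 9×29 cube is unchanged — 1 connected region. The outline is a single polygon with 4 vertices. Extrusion per mm of travel: 0.4 × 0.24 / (π × 0.875²) = 0.039912. Accumulating E over each segment gives final E = 3.0333.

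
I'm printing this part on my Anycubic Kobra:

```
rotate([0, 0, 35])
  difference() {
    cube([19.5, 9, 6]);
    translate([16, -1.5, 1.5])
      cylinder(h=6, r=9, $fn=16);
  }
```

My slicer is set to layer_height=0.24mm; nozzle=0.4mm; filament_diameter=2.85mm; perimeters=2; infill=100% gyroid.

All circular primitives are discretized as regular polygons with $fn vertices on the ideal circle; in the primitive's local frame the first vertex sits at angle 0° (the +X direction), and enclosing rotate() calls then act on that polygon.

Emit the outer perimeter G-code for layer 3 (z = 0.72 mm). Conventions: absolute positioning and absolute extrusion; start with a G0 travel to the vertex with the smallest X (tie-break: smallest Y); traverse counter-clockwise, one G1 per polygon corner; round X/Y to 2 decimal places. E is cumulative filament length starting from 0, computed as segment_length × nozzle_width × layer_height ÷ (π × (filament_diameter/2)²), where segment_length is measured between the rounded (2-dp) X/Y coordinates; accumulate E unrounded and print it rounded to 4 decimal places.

At z = 0.72 mm: the cube is present — its section is the full 19.5×9 rectangle; the cylinder at (16, -1.5) is absent (z outside [1.5, 7.5]); Taking the first minus the rest: none of the subtracted shapes is present at this height, so the 19.5×9 cube is unchanged — 1 connected region; (whole slice rotated 35° about Z — lengths, areas and connectivity unchanged). The outline is a single polygon with 4 vertices. Extrusion per mm of travel: 0.4 × 0.24 / (π × 1.425²) = 0.015048. Accumulating E over each segment gives final E = 0.8577.

G0 X-5.16 Y7.37 Z0.72
G1 X0.00 Y0.00 E0.1354
G1 X15.97 Y11.18 E0.4287
G1 X10.81 Y18.56 E0.5643
G1 X-5.16 Y7.37 E0.8577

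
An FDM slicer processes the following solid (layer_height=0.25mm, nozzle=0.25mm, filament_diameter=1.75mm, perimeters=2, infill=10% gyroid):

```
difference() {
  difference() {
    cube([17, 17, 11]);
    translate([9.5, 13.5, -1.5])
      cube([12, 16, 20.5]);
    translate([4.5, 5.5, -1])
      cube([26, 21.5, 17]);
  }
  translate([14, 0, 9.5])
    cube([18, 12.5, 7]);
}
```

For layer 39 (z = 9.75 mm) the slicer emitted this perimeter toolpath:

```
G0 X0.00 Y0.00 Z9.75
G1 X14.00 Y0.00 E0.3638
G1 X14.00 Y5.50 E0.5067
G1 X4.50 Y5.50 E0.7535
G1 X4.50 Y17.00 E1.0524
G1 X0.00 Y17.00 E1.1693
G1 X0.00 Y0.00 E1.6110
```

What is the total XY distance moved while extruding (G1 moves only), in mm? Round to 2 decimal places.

Sum the Euclidean lengths of each G1 segment: total = 62.00 mm.

62.00 mm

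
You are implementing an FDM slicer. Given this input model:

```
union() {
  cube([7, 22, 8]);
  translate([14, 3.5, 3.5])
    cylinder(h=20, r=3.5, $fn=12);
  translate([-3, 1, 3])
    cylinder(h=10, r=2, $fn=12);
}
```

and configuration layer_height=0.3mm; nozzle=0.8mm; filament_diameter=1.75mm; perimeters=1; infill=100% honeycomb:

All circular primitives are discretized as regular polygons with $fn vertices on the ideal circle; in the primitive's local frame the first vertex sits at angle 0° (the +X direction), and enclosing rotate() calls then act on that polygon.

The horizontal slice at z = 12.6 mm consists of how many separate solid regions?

At z = 12.6 mm: the cube does not reach this height (z outside [0, 8]); the r=3.5 cylinder at (14, 3.5) gives a regular 12-gon of circumradius 3.5 (constant along its height); the r=2 cylinder at (-3, 1) contributes a regular 12-gon of circumradius 2; Merging all regions: the 2 present regions are separate (no shared area or edge), so areas and boundary lengths simply add and each stays a separate island — 2 connected regions. The result has 2 disconnected regions.

2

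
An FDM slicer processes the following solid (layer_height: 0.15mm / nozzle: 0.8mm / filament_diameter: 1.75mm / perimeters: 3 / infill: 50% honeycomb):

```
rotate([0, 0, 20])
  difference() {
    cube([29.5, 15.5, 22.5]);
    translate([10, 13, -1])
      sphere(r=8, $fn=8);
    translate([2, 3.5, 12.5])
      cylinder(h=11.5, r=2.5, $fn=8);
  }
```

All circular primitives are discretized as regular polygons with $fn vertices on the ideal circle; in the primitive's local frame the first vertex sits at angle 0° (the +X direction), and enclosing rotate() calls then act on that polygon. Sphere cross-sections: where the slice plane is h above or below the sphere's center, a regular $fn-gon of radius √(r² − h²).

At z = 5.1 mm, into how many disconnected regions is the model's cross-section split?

At z = 5.1 mm: the 29.5×15.5 cube contributes its full rectangle; the sphere at (10, 13): section is a regular 8-gon, circumradius = √(r²−h²) = √(8²−6.1²) = 5.176; the cylinder at (2, 3.5) is not intersected at this z (z outside [12.5, 24]); After the difference (first − rest): starting from the 29.5×15.5 cube, the r=8 sphere at (10, 13) partially overlaps it — only the 61.18 mm² overlap (of its 75.77 mm²) is removed, clipping the outline — 1 connected region; (rotated 20° about Z; rotation is an isometry so areas/perimeters/island counts are preserved). The result has 1 disconnected region.

1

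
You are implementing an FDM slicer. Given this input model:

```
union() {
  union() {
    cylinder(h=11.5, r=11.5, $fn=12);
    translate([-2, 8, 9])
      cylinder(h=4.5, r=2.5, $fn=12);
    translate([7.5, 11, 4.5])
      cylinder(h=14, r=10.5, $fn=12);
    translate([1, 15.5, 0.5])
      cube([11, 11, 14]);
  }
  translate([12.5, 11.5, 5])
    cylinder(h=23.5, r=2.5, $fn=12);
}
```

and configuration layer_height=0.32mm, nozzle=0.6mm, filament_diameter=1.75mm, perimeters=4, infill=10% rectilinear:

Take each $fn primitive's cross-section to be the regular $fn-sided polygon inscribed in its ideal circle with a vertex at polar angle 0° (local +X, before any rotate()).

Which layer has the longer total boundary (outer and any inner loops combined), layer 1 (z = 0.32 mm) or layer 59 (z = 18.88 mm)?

Layer 1 (z = 0.32): the cylinder: section is a regular 12-gon, circumradius r=11.5 (perimeter = 2·12·11.500·sin(180°/12) = 71.43 mm); the cylinder at (-2, 8) is absent (z outside [9, 13.5]); the cylinder at (7.5, 11) is not intersected at this z (z outside [4.5, 18.5]); the cube at (1, 15.5) does not reach this height (z outside [0.5, 14.5]); Taking the union: only the r=11.5 cylinder is present, so the union is just that shape — boundary = 71.43 mm; the cylinder at (12.5, 11.5) is absent (z outside [5, 28.5]); Taking the union: only that combined region is present, so the union is just that shape — boundary = 71.43 mm. So its perimeter = 71.43 mm. Layer 59 (z = 18.88): the cylinder is absent (z outside [0, 11.5]); the cylinder at (-2, 8) is not intersected at this z (z outside [9, 13.5]); the cylinder at (7.5, 11) is absent (z outside [4.5, 18.5]); the cube at (1, 15.5) does not reach this height (z outside [0.5, 14.5]); Combining (union): nothing is present at this height; the r=2.5 cylinder at (12.5, 11.5) gives a regular 12-gon of circumradius 2.5 (constant along its height) (perimeter = 2·12·2.500·sin(180°/12) = 15.53 mm); Taking the union: only the r=2.5 cylinder at (12.5, 11.5) is present, so the union is just that shape — boundary = 15.53 mm. So its perimeter = 15.53 mm. Layer 1 is larger (71.43 vs 15.53 mm).

layer 1 (z = 0.32 mm)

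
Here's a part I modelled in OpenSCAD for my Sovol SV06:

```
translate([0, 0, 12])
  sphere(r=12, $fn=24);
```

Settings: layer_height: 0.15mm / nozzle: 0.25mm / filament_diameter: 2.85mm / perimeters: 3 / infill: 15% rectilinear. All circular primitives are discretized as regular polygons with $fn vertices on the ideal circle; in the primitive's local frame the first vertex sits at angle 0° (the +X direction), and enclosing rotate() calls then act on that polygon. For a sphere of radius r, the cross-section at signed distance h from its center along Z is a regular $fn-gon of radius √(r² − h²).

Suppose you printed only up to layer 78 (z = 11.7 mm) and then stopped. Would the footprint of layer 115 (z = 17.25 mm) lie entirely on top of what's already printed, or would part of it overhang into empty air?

Compare the two slices. At z = 11.7: the sphere: section is a regular 24-gon, circumradius = √(r²−h²) = √(12²−0.3²) = 11.996 (area = (24/2)·11.996²·sin(360°/24) = 446.96 mm²). At z = 17.25: the r=12 sphere slices to a regular 24-gon of circumradius 10.791 (√(r²−h²) with h=5.25 from center) (area = (24/2)·10.791²·sin(360°/24) = 361.63 mm²). Checking containment: the cross-section at z = 17.25 is a subset of the cross-section at z = 11.7.

entirely on top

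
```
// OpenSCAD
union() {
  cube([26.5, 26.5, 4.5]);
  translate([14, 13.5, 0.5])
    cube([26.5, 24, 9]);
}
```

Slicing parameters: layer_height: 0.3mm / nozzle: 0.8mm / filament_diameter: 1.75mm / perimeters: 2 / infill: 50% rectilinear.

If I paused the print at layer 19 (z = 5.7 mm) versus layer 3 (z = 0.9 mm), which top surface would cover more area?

layer 3 (z = 0.9 mm)

Layer 19 (z = 5.7): the cube is absent (z outside [0, 4.5]); the 26.5×24 cube at (14, 13.5) contributes its full rectangle (area 636.00 mm²); Combining (union): only the 26.5×24 cube at (14, 13.5) is present, so the union is just that shape — area = 636.00 mm². So its area = 636.00 mm². Layer 3 (z = 0.9): the cube is present — its section is the full 26.5×26.5 rectangle (area 702.25 mm²); the cube at (14, 13.5) (footprint 26.5×24) is included at this height (area 636.00 mm²); Taking the union: the regions partially overlap — summed areas 1338.25 mm² minus the doubly-counted overlap 162.50 mm² gives 1175.75 mm² — area = 1175.75 mm². So its area = 1175.75 mm². Layer 3 is larger (1175.75 vs 636.00 mm²).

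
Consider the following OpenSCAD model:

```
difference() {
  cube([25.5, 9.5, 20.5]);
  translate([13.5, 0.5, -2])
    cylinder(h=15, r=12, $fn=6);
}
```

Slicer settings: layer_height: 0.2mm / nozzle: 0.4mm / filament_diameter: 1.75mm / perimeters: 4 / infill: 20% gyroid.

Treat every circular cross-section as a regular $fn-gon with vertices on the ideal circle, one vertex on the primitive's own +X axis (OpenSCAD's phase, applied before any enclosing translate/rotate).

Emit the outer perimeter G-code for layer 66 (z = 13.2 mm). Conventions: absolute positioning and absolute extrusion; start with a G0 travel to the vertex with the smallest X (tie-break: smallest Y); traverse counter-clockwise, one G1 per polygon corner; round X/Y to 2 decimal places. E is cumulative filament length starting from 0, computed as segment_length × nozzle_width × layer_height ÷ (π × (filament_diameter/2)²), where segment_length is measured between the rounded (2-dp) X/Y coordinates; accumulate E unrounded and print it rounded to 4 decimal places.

G0 X0.00 Y0.00 Z13.20
G1 X25.50 Y0.00 E0.8481
G1 X25.50 Y9.50 E1.1641
G1 X0.00 Y9.50 E2.0122
G1 X0.00 Y0.00 E2.3282

At z = 13.2 mm: the 25.5×9.5 cube contributes its full rectangle; the cylinder at (13.5, 0.5) is absent (z outside [-2, 13]); Taking the first minus the rest: none of the subtracted shapes is present at this height, so the 25.5×9.5 cube is unchanged — 1 connected region. The outline is a single polygon with 4 vertices. Extrusion per mm of travel: 0.4 × 0.2 / (π × 0.875²) = 0.033260. Accumulating E over each segment gives final E = 2.3282.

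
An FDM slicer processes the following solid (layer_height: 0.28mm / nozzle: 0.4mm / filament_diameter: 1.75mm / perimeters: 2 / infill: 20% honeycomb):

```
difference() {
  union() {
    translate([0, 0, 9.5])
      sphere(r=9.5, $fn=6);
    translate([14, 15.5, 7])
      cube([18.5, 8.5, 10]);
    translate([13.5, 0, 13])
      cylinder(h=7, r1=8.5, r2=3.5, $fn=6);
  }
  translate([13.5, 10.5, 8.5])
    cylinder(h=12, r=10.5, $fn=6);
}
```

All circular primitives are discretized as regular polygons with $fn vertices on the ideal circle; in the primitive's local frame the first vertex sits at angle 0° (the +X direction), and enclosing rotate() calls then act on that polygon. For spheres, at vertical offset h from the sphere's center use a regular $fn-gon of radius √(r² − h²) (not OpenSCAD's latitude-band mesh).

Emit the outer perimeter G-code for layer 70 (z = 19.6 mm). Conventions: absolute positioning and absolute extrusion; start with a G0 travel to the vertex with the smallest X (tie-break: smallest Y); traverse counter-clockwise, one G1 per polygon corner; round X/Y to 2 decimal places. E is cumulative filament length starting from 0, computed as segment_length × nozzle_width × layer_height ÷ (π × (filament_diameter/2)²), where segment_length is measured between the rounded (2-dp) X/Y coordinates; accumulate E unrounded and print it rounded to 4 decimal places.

At z = 19.6 mm: the sphere is absent (|z−center|=10.100 > r=9.5); the cube at (14, 15.5) is not intersected at this z (z outside [7, 17]); the cone at (13.5, 0) contributes a regular 6-gon of circumradius 3.786 (interpolated between r1=8.5 and r2=3.5 at t=0.943); Combining (union): only the cone at (13.5, 0) is present, so the union is just that shape — 1 connected region; the cylinder at (13.5, 10.5): section is a regular 6-gon, circumradius r=10.5; Taking the first minus the rest: starting from the result so far, the r=10.5 cylinder at (13.5, 10.5) partially overlaps it — only the 9.11 mm² overlap (of its 286.44 mm²) is removed, clipping the outline — 1 connected region. The outline is a single polygon with 6 vertices. Extrusion per mm of travel: 0.4 × 0.28 / (π × 0.875²) = 0.046564. Accumulating E over each segment gives final E = 0.9575.

G0 X9.71 Y0.00 Z19.60
G1 X11.61 Y-3.28 E0.1765
G1 X15.39 Y-3.28 E0.3525
G1 X17.29 Y0.00 E0.5290
G1 X16.47 Y1.41 E0.6050
G1 X10.53 Y1.41 E0.8816
G1 X9.71 Y0.00 E0.9575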